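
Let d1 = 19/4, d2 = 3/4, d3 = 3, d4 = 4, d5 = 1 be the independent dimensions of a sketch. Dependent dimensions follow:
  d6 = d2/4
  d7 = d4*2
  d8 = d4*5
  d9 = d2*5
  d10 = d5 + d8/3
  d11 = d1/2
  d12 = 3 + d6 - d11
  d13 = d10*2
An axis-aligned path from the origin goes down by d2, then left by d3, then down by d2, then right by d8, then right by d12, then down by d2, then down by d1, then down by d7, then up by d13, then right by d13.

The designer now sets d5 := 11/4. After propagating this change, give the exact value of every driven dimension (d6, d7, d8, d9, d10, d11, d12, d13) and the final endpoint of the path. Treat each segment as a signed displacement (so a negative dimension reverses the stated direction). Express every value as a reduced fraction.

Apply edit: d5 := 11/4
  d6 = d2/4 = 3/16
  d7 = d4*2 = 8
  d8 = d4*5 = 20
  d9 = d2*5 = 15/4
  d10 = d5 + d8/3 = 113/12
  d11 = d1/2 = 19/8
  d12 = 3 + d6 - d11 = 13/16
  d13 = d10*2 = 113/6
Walk from origin (0, 0):
  seg 1: down by d2 = 3/4 → (0, -3/4)
  seg 2: left by d3 = 3 → (-3, -3/4)
  seg 3: down by d2 = 3/4 → (-3, -3/2)
  seg 4: right by d8 = 20 → (17, -3/2)
  seg 5: right by d12 = 13/16 → (285/16, -3/2)
  seg 6: down by d2 = 3/4 → (285/16, -9/4)
  seg 7: down by d1 = 19/4 → (285/16, -7)
  seg 8: down by d7 = 8 → (285/16, -15)
  seg 9: up by d13 = 113/6 → (285/16, 23/6)
  seg 10: right by d13 = 113/6 → (1759/48, 23/6)

d6 = 3/16
d7 = 8
d8 = 20
d9 = 15/4
d10 = 113/12
d11 = 19/8
d12 = 13/16
d13 = 113/6
endpoint = (1759/48, 23/6)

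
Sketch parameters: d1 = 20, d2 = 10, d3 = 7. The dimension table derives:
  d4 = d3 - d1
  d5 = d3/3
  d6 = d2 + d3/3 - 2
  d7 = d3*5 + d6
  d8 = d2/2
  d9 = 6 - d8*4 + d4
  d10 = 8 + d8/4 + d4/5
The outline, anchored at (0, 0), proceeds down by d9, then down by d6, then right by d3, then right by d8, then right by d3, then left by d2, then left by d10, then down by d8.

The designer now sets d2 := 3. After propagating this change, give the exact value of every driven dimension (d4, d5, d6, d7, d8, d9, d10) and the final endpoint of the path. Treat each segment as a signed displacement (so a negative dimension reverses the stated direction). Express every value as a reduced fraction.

d4 = -13
d5 = 7/3
d6 = 10/3
d7 = 115/3
d8 = 3/2
d9 = -13
d10 = 231/40
endpoint = (269/40, 49/6)

Apply edit: d2 := 3
  d4 = d3 - d1 = -13
  d5 = d3/3 = 7/3
  d6 = d2 + d3/3 - 2 = 10/3
  d7 = d3*5 + d6 = 115/3
  d8 = d2/2 = 3/2
  d9 = 6 - d8*4 + d4 = -13
  d10 = 8 + d8/4 + d4/5 = 231/40
Walk from origin (0, 0):
  seg 1: down by d9 = -13 → (0, 13)
  seg 2: down by d6 = 10/3 → (0, 29/3)
  seg 3: right by d3 = 7 → (7, 29/3)
  seg 4: right by d8 = 3/2 → (17/2, 29/3)
  seg 5: right by d3 = 7 → (31/2, 29/3)
  seg 6: left by d2 = 3 → (25/2, 29/3)
  seg 7: left by d10 = 231/40 → (269/40, 29/3)
  seg 8: down by d8 = 3/2 → (269/40, 49/6)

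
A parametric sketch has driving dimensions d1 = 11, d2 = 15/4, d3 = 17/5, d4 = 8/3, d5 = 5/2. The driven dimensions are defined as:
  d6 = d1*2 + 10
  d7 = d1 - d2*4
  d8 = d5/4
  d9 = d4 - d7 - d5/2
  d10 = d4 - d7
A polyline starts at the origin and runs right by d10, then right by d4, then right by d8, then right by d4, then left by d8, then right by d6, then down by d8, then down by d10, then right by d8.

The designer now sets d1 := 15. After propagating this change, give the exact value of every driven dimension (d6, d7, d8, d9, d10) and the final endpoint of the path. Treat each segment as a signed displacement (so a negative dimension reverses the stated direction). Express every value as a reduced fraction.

Apply edit: d1 := 15
  d6 = d1*2 + 10 = 40
  d7 = d1 - d2*4 = 0
  d8 = d5/4 = 5/8
  d9 = d4 - d7 - d5/2 = 17/12
  d10 = d4 - d7 = 8/3
Walk from origin (0, 0):
  seg 1: right by d10 = 8/3 → (8/3, 0)
  seg 2: right by d4 = 8/3 → (16/3, 0)
  seg 3: right by d8 = 5/8 → (143/24, 0)
  seg 4: right by d4 = 8/3 → (69/8, 0)
  seg 5: left by d8 = 5/8 → (8, 0)
  seg 6: right by d6 = 40 → (48, 0)
  seg 7: down by d8 = 5/8 → (48, -5/8)
  seg 8: down by d10 = 8/3 → (48, -79/24)
  seg 9: right by d8 = 5/8 → (389/8, -79/24)

d6 = 40
d7 = 0
d8 = 5/8
d9 = 17/12
d10 = 8/3
endpoint = (389/8, -79/24)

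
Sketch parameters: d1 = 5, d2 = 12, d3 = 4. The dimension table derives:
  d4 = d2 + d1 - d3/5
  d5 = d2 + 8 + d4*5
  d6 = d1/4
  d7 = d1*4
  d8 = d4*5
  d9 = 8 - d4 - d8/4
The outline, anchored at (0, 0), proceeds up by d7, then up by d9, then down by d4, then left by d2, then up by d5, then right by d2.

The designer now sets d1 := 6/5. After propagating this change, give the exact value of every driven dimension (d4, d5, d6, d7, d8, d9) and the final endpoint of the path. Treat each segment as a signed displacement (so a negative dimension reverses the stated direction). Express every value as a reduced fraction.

d4 = 62/5
d5 = 82
d6 = 3/10
d7 = 24/5
d8 = 62
d9 = -199/10
endpoint = (0, 109/2)

Apply edit: d1 := 6/5
  d4 = d2 + d1 - d3/5 = 62/5
  d5 = d2 + 8 + d4*5 = 82
  d6 = d1/4 = 3/10
  d7 = d1*4 = 24/5
  d8 = d4*5 = 62
  d9 = 8 - d4 - d8/4 = -199/10
Walk from origin (0, 0):
  seg 1: up by d7 = 24/5 → (0, 24/5)
  seg 2: up by d9 = -199/10 → (0, -151/10)
  seg 3: down by d4 = 62/5 → (0, -55/2)
  seg 4: left by d2 = 12 → (-12, -55/2)
  seg 5: up by d5 = 82 → (-12, 109/2)
  seg 6: right by d2 = 12 → (0, 109/2)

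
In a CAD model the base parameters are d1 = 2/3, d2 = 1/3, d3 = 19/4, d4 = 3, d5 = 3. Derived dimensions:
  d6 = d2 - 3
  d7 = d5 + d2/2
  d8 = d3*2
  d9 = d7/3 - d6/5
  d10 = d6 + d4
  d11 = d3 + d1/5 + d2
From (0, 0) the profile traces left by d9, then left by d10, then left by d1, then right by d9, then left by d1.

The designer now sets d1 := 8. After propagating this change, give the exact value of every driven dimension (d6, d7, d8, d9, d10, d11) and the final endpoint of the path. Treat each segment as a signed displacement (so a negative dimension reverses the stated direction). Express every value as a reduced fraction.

Apply edit: d1 := 8
  d6 = d2 - 3 = -8/3
  d7 = d5 + d2/2 = 19/6
  d8 = d3*2 = 19/2
  d9 = d7/3 - d6/5 = 143/90
  d10 = d6 + d4 = 1/3
  d11 = d3 + d1/5 + d2 = 401/60
Walk from origin (0, 0):
  seg 1: left by d9 = 143/90 → (-143/90, 0)
  seg 2: left by d10 = 1/3 → (-173/90, 0)
  seg 3: left by d1 = 8 → (-893/90, 0)
  seg 4: right by d9 = 143/90 → (-25/3, 0)
  seg 5: left by d1 = 8 → (-49/3, 0)

d6 = -8/3
d7 = 19/6
d8 = 19/2
d9 = 143/90
d10 = 1/3
d11 = 401/60
endpoint = (-49/3, 0)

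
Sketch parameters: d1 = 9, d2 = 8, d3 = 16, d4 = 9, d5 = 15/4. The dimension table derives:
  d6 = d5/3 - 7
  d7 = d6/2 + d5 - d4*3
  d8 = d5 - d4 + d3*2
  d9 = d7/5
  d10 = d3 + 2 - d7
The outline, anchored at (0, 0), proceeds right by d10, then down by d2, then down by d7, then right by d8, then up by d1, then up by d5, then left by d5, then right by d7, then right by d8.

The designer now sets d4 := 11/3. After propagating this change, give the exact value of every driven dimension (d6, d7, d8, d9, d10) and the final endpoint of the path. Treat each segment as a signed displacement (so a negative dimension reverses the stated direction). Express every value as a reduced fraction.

d6 = -23/4
d7 = -81/8
d8 = 385/12
d9 = -81/40
d10 = 225/8
endpoint = (941/12, 119/8)

Apply edit: d4 := 11/3
  d6 = d5/3 - 7 = -23/4
  d7 = d6/2 + d5 - d4*3 = -81/8
  d8 = d5 - d4 + d3*2 = 385/12
  d9 = d7/5 = -81/40
  d10 = d3 + 2 - d7 = 225/8
Walk from origin (0, 0):
  seg 1: right by d10 = 225/8 → (225/8, 0)
  seg 2: down by d2 = 8 → (225/8, -8)
  seg 3: down by d7 = -81/8 → (225/8, 17/8)
  seg 4: right by d8 = 385/12 → (1445/24, 17/8)
  seg 5: up by d1 = 9 → (1445/24, 89/8)
  seg 6: up by d5 = 15/4 → (1445/24, 119/8)
  seg 7: left by d5 = 15/4 → (1355/24, 119/8)
  seg 8: right by d7 = -81/8 → (139/3, 119/8)
  seg 9: right by d8 = 385/12 → (941/12, 119/8)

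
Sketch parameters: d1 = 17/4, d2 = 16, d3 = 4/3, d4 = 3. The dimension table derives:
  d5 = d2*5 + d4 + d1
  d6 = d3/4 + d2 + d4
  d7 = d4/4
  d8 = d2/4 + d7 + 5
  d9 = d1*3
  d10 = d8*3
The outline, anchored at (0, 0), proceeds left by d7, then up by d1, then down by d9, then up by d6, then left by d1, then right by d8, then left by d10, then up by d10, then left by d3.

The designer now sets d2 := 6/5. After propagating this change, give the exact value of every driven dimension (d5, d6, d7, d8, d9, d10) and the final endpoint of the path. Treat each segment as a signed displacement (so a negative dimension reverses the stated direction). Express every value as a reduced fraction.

Apply edit: d2 := 6/5
  d5 = d2*5 + d4 + d1 = 53/4
  d6 = d3/4 + d2 + d4 = 68/15
  d7 = d4/4 = 3/4
  d8 = d2/4 + d7 + 5 = 121/20
  d9 = d1*3 = 51/4
  d10 = d8*3 = 363/20
Walk from origin (0, 0):
  seg 1: left by d7 = 3/4 → (-3/4, 0)
  seg 2: up by d1 = 17/4 → (-3/4, 17/4)
  seg 3: down by d9 = 51/4 → (-3/4, -17/2)
  seg 4: up by d6 = 68/15 → (-3/4, -119/30)
  seg 5: left by d1 = 17/4 → (-5, -119/30)
  seg 6: right by d8 = 121/20 → (21/20, -119/30)
  seg 7: left by d10 = 363/20 → (-171/10, -119/30)
  seg 8: up by d10 = 363/20 → (-171/10, 851/60)
  seg 9: left by d3 = 4/3 → (-553/30, 851/60)

d5 = 53/4
d6 = 68/15
d7 = 3/4
d8 = 121/20
d9 = 51/4
d10 = 363/20
endpoint = (-553/30, 851/60)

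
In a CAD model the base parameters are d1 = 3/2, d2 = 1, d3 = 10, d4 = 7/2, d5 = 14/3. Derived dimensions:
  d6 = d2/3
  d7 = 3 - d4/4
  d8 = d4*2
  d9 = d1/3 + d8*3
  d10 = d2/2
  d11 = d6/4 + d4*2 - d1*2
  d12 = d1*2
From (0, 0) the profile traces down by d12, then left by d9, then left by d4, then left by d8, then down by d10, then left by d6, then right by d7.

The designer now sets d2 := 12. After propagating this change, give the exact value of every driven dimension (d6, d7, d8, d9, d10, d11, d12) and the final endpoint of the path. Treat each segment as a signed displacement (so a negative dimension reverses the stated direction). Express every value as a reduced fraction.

Apply edit: d2 := 12
  d6 = d2/3 = 4
  d7 = 3 - d4/4 = 17/8
  d8 = d4*2 = 7
  d9 = d1/3 + d8*3 = 43/2
  d10 = d2/2 = 6
  d11 = d6/4 + d4*2 - d1*2 = 5
  d12 = d1*2 = 3
Walk from origin (0, 0):
  seg 1: down by d12 = 3 → (0, -3)
  seg 2: left by d9 = 43/2 → (-43/2, -3)
  seg 3: left by d4 = 7/2 → (-25, -3)
  seg 4: left by d8 = 7 → (-32, -3)
  seg 5: down by d10 = 6 → (-32, -9)
  seg 6: left by d6 = 4 → (-36, -9)
  seg 7: right by d7 = 17/8 → (-271/8, -9)

d6 = 4
d7 = 17/8
d8 = 7
d9 = 43/2
d10 = 6
d11 = 5
d12 = 3
endpoint = (-271/8, -9)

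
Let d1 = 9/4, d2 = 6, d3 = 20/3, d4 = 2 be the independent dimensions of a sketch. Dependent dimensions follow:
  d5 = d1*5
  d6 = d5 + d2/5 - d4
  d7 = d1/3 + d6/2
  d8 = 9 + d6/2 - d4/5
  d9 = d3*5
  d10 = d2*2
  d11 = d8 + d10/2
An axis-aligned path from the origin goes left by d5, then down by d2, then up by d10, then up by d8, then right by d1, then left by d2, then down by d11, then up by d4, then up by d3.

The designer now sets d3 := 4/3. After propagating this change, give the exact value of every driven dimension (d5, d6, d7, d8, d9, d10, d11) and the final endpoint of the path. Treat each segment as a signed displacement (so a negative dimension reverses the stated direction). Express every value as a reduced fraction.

Apply edit: d3 := 4/3
  d5 = d1*5 = 45/4
  d6 = d5 + d2/5 - d4 = 209/20
  d7 = d1/3 + d6/2 = 239/40
  d8 = 9 + d6/2 - d4/5 = 553/40
  d9 = d3*5 = 20/3
  d10 = d2*2 = 12
  d11 = d8 + d10/2 = 793/40
Walk from origin (0, 0):
  seg 1: left by d5 = 45/4 → (-45/4, 0)
  seg 2: down by d2 = 6 → (-45/4, -6)
  seg 3: up by d10 = 12 → (-45/4, 6)
  seg 4: up by d8 = 553/40 → (-45/4, 793/40)
  seg 5: right by d1 = 9/4 → (-9, 793/40)
  seg 6: left by d2 = 6 → (-15, 793/40)
  seg 7: down by d11 = 793/40 → (-15, 0)
  seg 8: up by d4 = 2 → (-15, 2)
  seg 9: up by d3 = 4/3 → (-15, 10/3)

d5 = 45/4
d6 = 209/20
d7 = 239/40
d8 = 553/40
d9 = 20/3
d10 = 12
d11 = 793/40
endpoint = (-15, 10/3)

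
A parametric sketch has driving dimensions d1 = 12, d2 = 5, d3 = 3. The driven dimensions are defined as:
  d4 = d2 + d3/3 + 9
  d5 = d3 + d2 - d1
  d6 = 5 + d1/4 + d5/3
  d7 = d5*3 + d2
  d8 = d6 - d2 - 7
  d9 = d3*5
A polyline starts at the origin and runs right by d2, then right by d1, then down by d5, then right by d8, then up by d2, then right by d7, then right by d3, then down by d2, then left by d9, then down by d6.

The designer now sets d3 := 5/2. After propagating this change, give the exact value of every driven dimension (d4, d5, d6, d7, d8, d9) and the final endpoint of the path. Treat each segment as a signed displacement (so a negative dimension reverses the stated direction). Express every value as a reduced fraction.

Apply edit: d3 := 5/2
  d4 = d2 + d3/3 + 9 = 89/6
  d5 = d3 + d2 - d1 = -9/2
  d6 = 5 + d1/4 + d5/3 = 13/2
  d7 = d5*3 + d2 = -17/2
  d8 = d6 - d2 - 7 = -11/2
  d9 = d3*5 = 25/2
Walk from origin (0, 0):
  seg 1: right by d2 = 5 → (5, 0)
  seg 2: right by d1 = 12 → (17, 0)
  seg 3: down by d5 = -9/2 → (17, 9/2)
  seg 4: right by d8 = -11/2 → (23/2, 9/2)
  seg 5: up by d2 = 5 → (23/2, 19/2)
  seg 6: right by d7 = -17/2 → (3, 19/2)
  seg 7: right by d3 = 5/2 → (11/2, 19/2)
  seg 8: down by d2 = 5 → (11/2, 9/2)
  seg 9: left by d9 = 25/2 → (-7, 9/2)
  seg 10: down by d6 = 13/2 → (-7, -2)

d4 = 89/6
d5 = -9/2
d6 = 13/2
d7 = -17/2
d8 = -11/2
d9 = 25/2
endpoint = (-7, -2)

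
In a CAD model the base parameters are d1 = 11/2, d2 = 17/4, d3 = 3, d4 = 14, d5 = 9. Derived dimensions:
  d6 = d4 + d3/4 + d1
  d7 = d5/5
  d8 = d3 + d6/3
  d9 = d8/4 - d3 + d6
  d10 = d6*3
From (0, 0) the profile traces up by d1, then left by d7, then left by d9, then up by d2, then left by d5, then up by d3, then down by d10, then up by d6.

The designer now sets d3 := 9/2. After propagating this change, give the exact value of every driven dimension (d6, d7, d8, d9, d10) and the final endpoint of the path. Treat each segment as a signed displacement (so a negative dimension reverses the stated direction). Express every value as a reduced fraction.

d6 = 165/8
d7 = 9/5
d8 = 91/8
d9 = 607/32
d10 = 495/8
endpoint = (-4763/160, -27)

Apply edit: d3 := 9/2
  d6 = d4 + d3/4 + d1 = 165/8
  d7 = d5/5 = 9/5
  d8 = d3 + d6/3 = 91/8
  d9 = d8/4 - d3 + d6 = 607/32
  d10 = d6*3 = 495/8
Walk from origin (0, 0):
  seg 1: up by d1 = 11/2 → (0, 11/2)
  seg 2: left by d7 = 9/5 → (-9/5, 11/2)
  seg 3: left by d9 = 607/32 → (-3323/160, 11/2)
  seg 4: up by d2 = 17/4 → (-3323/160, 39/4)
  seg 5: left by d5 = 9 → (-4763/160, 39/4)
  seg 6: up by d3 = 9/2 → (-4763/160, 57/4)
  seg 7: down by d10 = 495/8 → (-4763/160, -381/8)
  seg 8: up by d6 = 165/8 → (-4763/160, -27)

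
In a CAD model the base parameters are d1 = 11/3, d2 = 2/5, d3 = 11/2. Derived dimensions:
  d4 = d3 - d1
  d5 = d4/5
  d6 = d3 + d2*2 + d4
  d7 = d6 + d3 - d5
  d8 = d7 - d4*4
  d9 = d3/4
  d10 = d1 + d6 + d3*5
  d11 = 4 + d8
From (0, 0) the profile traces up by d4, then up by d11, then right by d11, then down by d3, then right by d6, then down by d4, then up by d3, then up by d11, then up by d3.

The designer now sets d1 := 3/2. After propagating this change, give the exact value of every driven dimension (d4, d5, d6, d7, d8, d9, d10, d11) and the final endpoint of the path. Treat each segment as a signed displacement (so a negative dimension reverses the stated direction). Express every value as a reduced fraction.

Apply edit: d1 := 3/2
  d4 = d3 - d1 = 4
  d5 = d4/5 = 4/5
  d6 = d3 + d2*2 + d4 = 103/10
  d7 = d6 + d3 - d5 = 15
  d8 = d7 - d4*4 = -1
  d9 = d3/4 = 11/8
  d10 = d1 + d6 + d3*5 = 393/10
  d11 = 4 + d8 = 3
Walk from origin (0, 0):
  seg 1: up by d4 = 4 → (0, 4)
  seg 2: up by d11 = 3 → (0, 7)
  seg 3: right by d11 = 3 → (3, 7)
  seg 4: down by d3 = 11/2 → (3, 3/2)
  seg 5: right by d6 = 103/10 → (133/10, 3/2)
  seg 6: down by d4 = 4 → (133/10, -5/2)
  seg 7: up by d3 = 11/2 → (133/10, 3)
  seg 8: up by d11 = 3 → (133/10, 6)
  seg 9: up by d3 = 11/2 → (133/10, 23/2)

d4 = 4
d5 = 4/5
d6 = 103/10
d7 = 15
d8 = -1
d9 = 11/8
d10 = 393/10
d11 = 3
endpoint = (133/10, 23/2)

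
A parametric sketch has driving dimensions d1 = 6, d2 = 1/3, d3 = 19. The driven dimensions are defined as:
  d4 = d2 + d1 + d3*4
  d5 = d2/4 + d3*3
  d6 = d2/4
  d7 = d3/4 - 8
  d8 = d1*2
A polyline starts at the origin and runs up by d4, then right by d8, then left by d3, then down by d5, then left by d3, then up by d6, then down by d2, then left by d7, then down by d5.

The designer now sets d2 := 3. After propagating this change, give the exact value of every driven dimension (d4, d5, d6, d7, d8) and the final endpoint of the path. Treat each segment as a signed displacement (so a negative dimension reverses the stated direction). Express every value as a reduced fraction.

d4 = 85
d5 = 231/4
d6 = 3/4
d7 = -13/4
d8 = 12
endpoint = (-91/4, -131/4)

Apply edit: d2 := 3
  d4 = d2 + d1 + d3*4 = 85
  d5 = d2/4 + d3*3 = 231/4
  d6 = d2/4 = 3/4
  d7 = d3/4 - 8 = -13/4
  d8 = d1*2 = 12
Walk from origin (0, 0):
  seg 1: up by d4 = 85 → (0, 85)
  seg 2: right by d8 = 12 → (12, 85)
  seg 3: left by d3 = 19 → (-7, 85)
  seg 4: down by d5 = 231/4 → (-7, 109/4)
  seg 5: left by d3 = 19 → (-26, 109/4)
  seg 6: up by d6 = 3/4 → (-26, 28)
  seg 7: down by d2 = 3 → (-26, 25)
  seg 8: left by d7 = -13/4 → (-91/4, 25)
  seg 9: down by d5 = 231/4 → (-91/4, -131/4)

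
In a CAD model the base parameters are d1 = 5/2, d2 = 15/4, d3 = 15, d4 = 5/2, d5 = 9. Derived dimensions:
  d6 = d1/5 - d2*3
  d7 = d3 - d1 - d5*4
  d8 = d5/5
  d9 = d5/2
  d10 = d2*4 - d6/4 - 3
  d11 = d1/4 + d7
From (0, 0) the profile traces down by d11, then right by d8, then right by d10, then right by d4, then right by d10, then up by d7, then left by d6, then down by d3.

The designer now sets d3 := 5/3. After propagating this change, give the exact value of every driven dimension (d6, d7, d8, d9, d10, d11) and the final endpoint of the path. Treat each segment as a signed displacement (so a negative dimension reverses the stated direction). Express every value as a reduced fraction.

d6 = -43/4
d7 = -221/6
d8 = 9/5
d9 = 9/2
d10 = 235/16
d11 = -869/24
endpoint = (1777/40, -55/24)

Apply edit: d3 := 5/3
  d6 = d1/5 - d2*3 = -43/4
  d7 = d3 - d1 - d5*4 = -221/6
  d8 = d5/5 = 9/5
  d9 = d5/2 = 9/2
  d10 = d2*4 - d6/4 - 3 = 235/16
  d11 = d1/4 + d7 = -869/24
Walk from origin (0, 0):
  seg 1: down by d11 = -869/24 → (0, 869/24)
  seg 2: right by d8 = 9/5 → (9/5, 869/24)
  seg 3: right by d10 = 235/16 → (1319/80, 869/24)
  seg 4: right by d4 = 5/2 → (1519/80, 869/24)
  seg 5: right by d10 = 235/16 → (1347/40, 869/24)
  seg 6: up by d7 = -221/6 → (1347/40, -5/8)
  seg 7: left by d6 = -43/4 → (1777/40, -5/8)
  seg 8: down by d3 = 5/3 → (1777/40, -55/24)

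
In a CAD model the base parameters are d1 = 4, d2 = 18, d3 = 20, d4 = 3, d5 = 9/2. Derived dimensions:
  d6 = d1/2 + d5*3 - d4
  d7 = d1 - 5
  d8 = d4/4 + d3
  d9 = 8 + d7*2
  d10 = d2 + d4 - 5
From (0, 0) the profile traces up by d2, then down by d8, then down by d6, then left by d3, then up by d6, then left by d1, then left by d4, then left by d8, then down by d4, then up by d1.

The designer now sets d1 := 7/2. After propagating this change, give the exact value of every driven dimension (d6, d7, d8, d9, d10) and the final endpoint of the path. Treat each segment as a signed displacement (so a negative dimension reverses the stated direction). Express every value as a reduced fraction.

Apply edit: d1 := 7/2
  d6 = d1/2 + d5*3 - d4 = 49/4
  d7 = d1 - 5 = -3/2
  d8 = d4/4 + d3 = 83/4
  d9 = 8 + d7*2 = 5
  d10 = d2 + d4 - 5 = 16
Walk from origin (0, 0):
  seg 1: up by d2 = 18 → (0, 18)
  seg 2: down by d8 = 83/4 → (0, -11/4)
  seg 3: down by d6 = 49/4 → (0, -15)
  seg 4: left by d3 = 20 → (-20, -15)
  seg 5: up by d6 = 49/4 → (-20, -11/4)
  seg 6: left by d1 = 7/2 → (-47/2, -11/4)
  seg 7: left by d4 = 3 → (-53/2, -11/4)
  seg 8: left by d8 = 83/4 → (-189/4, -11/4)
  seg 9: down by d4 = 3 → (-189/4, -23/4)
  seg 10: up by d1 = 7/2 → (-189/4, -9/4)

d6 = 49/4
d7 = -3/2
d8 = 83/4
d9 = 5
d10 = 16
endpoint = (-189/4, -9/4)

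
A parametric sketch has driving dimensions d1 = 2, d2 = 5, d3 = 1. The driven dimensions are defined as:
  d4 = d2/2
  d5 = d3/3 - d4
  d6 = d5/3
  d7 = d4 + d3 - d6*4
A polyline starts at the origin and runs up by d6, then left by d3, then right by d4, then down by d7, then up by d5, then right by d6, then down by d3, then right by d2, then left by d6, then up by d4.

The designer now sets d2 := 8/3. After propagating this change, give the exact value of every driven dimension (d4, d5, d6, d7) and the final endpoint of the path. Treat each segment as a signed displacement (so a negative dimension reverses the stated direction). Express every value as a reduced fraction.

Apply edit: d2 := 8/3
  d4 = d2/2 = 4/3
  d5 = d3/3 - d4 = -1
  d6 = d5/3 = -1/3
  d7 = d4 + d3 - d6*4 = 11/3
Walk from origin (0, 0):
  seg 1: up by d6 = -1/3 → (0, -1/3)
  seg 2: left by d3 = 1 → (-1, -1/3)
  seg 3: right by d4 = 4/3 → (1/3, -1/3)
  seg 4: down by d7 = 11/3 → (1/3, -4)
  seg 5: up by d5 = -1 → (1/3, -5)
  seg 6: right by d6 = -1/3 → (0, -5)
  seg 7: down by d3 = 1 → (0, -6)
  seg 8: right by d2 = 8/3 → (8/3, -6)
  seg 9: left by d6 = -1/3 → (3, -6)
  seg 10: up by d4 = 4/3 → (3, -14/3)

d4 = 4/3
d5 = -1
d6 = -1/3
d7 = 11/3
endpoint = (3, -14/3)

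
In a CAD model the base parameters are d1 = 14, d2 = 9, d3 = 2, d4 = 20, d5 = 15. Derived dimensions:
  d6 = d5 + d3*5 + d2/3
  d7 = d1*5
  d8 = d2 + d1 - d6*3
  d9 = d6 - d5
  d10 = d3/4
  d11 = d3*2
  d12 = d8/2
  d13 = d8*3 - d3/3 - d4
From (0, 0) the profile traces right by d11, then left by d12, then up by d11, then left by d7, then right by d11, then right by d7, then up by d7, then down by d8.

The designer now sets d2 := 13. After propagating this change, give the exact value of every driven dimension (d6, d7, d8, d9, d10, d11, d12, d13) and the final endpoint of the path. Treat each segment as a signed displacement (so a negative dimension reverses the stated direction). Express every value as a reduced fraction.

Apply edit: d2 := 13
  d6 = d5 + d3*5 + d2/3 = 88/3
  d7 = d1*5 = 70
  d8 = d2 + d1 - d6*3 = -61
  d9 = d6 - d5 = 43/3
  d10 = d3/4 = 1/2
  d11 = d3*2 = 4
  d12 = d8/2 = -61/2
  d13 = d8*3 - d3/3 - d4 = -611/3
Walk from origin (0, 0):
  seg 1: right by d11 = 4 → (4, 0)
  seg 2: left by d12 = -61/2 → (69/2, 0)
  seg 3: up by d11 = 4 → (69/2, 4)
  seg 4: left by d7 = 70 → (-71/2, 4)
  seg 5: right by d11 = 4 → (-63/2, 4)
  seg 6: right by d7 = 70 → (77/2, 4)
  seg 7: up by d7 = 70 → (77/2, 74)
  seg 8: down by d8 = -61 → (77/2, 135)

d6 = 88/3
d7 = 70
d8 = -61
d9 = 43/3
d10 = 1/2
d11 = 4
d12 = -61/2
d13 = -611/3
endpoint = (77/2, 135)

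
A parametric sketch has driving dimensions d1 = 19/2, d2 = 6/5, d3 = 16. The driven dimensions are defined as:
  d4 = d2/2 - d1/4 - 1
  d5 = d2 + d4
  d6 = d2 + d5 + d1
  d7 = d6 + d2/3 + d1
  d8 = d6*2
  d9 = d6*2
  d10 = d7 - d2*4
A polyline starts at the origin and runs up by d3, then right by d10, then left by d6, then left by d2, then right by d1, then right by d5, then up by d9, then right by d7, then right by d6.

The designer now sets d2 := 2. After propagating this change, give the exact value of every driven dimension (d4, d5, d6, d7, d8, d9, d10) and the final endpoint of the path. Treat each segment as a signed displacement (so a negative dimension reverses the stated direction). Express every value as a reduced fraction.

Apply edit: d2 := 2
  d4 = d2/2 - d1/4 - 1 = -19/8
  d5 = d2 + d4 = -3/8
  d6 = d2 + d5 + d1 = 89/8
  d7 = d6 + d2/3 + d1 = 511/24
  d8 = d6*2 = 89/4
  d9 = d6*2 = 89/4
  d10 = d7 - d2*4 = 319/24
Walk from origin (0, 0):
  seg 1: up by d3 = 16 → (0, 16)
  seg 2: right by d10 = 319/24 → (319/24, 16)
  seg 3: left by d6 = 89/8 → (13/6, 16)
  seg 4: left by d2 = 2 → (1/6, 16)
  seg 5: right by d1 = 19/2 → (29/3, 16)
  seg 6: right by d5 = -3/8 → (223/24, 16)
  seg 7: up by d9 = 89/4 → (223/24, 153/4)
  seg 8: right by d7 = 511/24 → (367/12, 153/4)
  seg 9: right by d6 = 89/8 → (1001/24, 153/4)

d4 = -19/8
d5 = -3/8
d6 = 89/8
d7 = 511/24
d8 = 89/4
d9 = 89/4
d10 = 319/24
endpoint = (1001/24, 153/4)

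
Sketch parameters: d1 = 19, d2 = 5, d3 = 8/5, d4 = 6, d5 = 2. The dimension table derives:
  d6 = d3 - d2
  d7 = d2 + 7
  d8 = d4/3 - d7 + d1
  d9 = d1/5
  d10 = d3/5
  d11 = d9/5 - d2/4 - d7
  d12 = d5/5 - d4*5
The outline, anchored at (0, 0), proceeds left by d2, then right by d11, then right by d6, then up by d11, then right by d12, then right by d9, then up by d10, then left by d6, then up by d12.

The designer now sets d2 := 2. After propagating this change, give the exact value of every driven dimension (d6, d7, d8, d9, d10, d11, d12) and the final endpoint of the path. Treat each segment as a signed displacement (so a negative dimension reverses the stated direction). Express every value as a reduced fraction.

d6 = -2/5
d7 = 9
d8 = 12
d9 = 19/5
d10 = 8/25
d11 = -437/50
d12 = -148/5
endpoint = (-1827/50, -1901/50)

Apply edit: d2 := 2
  d6 = d3 - d2 = -2/5
  d7 = d2 + 7 = 9
  d8 = d4/3 - d7 + d1 = 12
  d9 = d1/5 = 19/5
  d10 = d3/5 = 8/25
  d11 = d9/5 - d2/4 - d7 = -437/50
  d12 = d5/5 - d4*5 = -148/5
Walk from origin (0, 0):
  seg 1: left by d2 = 2 → (-2, 0)
  seg 2: right by d11 = -437/50 → (-537/50, 0)
  seg 3: right by d6 = -2/5 → (-557/50, 0)
  seg 4: up by d11 = -437/50 → (-557/50, -437/50)
  seg 5: right by d12 = -148/5 → (-2037/50, -437/50)
  seg 6: right by d9 = 19/5 → (-1847/50, -437/50)
  seg 7: up by d10 = 8/25 → (-1847/50, -421/50)
  seg 8: left by d6 = -2/5 → (-1827/50, -421/50)
  seg 9: up by d12 = -148/5 → (-1827/50, -1901/50)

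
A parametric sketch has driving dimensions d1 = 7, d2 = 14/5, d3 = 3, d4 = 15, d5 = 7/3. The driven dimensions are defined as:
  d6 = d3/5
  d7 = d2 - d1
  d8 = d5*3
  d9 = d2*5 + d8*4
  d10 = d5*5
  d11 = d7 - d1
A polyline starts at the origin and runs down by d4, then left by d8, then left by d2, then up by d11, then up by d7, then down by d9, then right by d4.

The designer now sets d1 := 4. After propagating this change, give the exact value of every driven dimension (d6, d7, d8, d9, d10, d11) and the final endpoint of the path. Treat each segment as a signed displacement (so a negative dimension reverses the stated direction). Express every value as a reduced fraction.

d6 = 3/5
d7 = -6/5
d8 = 7
d9 = 42
d10 = 35/3
d11 = -26/5
endpoint = (26/5, -317/5)

Apply edit: d1 := 4
  d6 = d3/5 = 3/5
  d7 = d2 - d1 = -6/5
  d8 = d5*3 = 7
  d9 = d2*5 + d8*4 = 42
  d10 = d5*5 = 35/3
  d11 = d7 - d1 = -26/5
Walk from origin (0, 0):
  seg 1: down by d4 = 15 → (0, -15)
  seg 2: left by d8 = 7 → (-7, -15)
  seg 3: left by d2 = 14/5 → (-49/5, -15)
  seg 4: up by d11 = -26/5 → (-49/5, -101/5)
  seg 5: up by d7 = -6/5 → (-49/5, -107/5)
  seg 6: down by d9 = 42 → (-49/5, -317/5)
  seg 7: right by d4 = 15 → (26/5, -317/5)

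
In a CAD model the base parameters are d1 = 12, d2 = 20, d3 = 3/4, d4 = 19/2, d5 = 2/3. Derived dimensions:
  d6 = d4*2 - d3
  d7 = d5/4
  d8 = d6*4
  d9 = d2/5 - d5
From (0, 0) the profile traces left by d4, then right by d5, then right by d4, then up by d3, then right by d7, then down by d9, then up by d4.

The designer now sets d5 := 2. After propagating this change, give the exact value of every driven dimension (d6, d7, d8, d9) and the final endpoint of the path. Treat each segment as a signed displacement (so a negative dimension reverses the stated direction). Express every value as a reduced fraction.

d6 = 73/4
d7 = 1/2
d8 = 73
d9 = 2
endpoint = (5/2, 33/4)

Apply edit: d5 := 2
  d6 = d4*2 - d3 = 73/4
  d7 = d5/4 = 1/2
  d8 = d6*4 = 73
  d9 = d2/5 - d5 = 2
Walk from origin (0, 0):
  seg 1: left by d4 = 19/2 → (-19/2, 0)
  seg 2: right by d5 = 2 → (-15/2, 0)
  seg 3: right by d4 = 19/2 → (2, 0)
  seg 4: up by d3 = 3/4 → (2, 3/4)
  seg 5: right by d7 = 1/2 → (5/2, 3/4)
  seg 6: down by d9 = 2 → (5/2, -5/4)
  seg 7: up by d4 = 19/2 → (5/2, 33/4)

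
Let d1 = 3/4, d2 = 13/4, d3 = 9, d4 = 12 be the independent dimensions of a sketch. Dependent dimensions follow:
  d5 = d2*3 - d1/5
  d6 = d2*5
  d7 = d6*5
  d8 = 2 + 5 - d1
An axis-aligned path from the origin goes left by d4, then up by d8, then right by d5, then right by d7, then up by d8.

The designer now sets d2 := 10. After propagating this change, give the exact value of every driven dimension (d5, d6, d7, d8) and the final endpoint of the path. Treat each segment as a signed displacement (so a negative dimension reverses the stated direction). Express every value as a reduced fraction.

Apply edit: d2 := 10
  d5 = d2*3 - d1/5 = 597/20
  d6 = d2*5 = 50
  d7 = d6*5 = 250
  d8 = 2 + 5 - d1 = 25/4
Walk from origin (0, 0):
  seg 1: left by d4 = 12 → (-12, 0)
  seg 2: up by d8 = 25/4 → (-12, 25/4)
  seg 3: right by d5 = 597/20 → (357/20, 25/4)
  seg 4: right by d7 = 250 → (5357/20, 25/4)
  seg 5: up by d8 = 25/4 → (5357/20, 25/2)

d5 = 597/20
d6 = 50
d7 = 250
d8 = 25/4
endpoint = (5357/20, 25/2)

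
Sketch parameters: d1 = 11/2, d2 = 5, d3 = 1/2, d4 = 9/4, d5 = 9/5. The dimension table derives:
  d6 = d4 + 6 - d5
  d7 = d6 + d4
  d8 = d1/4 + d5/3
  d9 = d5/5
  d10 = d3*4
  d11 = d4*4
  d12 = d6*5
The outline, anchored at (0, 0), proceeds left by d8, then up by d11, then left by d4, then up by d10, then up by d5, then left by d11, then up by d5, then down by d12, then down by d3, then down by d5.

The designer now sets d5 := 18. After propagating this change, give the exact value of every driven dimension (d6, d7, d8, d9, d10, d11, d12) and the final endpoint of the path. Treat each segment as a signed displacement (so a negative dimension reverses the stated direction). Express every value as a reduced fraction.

Apply edit: d5 := 18
  d6 = d4 + 6 - d5 = -39/4
  d7 = d6 + d4 = -15/2
  d8 = d1/4 + d5/3 = 59/8
  d9 = d5/5 = 18/5
  d10 = d3*4 = 2
  d11 = d4*4 = 9
  d12 = d6*5 = -195/4
Walk from origin (0, 0):
  seg 1: left by d8 = 59/8 → (-59/8, 0)
  seg 2: up by d11 = 9 → (-59/8, 9)
  seg 3: left by d4 = 9/4 → (-77/8, 9)
  seg 4: up by d10 = 2 → (-77/8, 11)
  seg 5: up by d5 = 18 → (-77/8, 29)
  seg 6: left by d11 = 9 → (-149/8, 29)
  seg 7: up by d5 = 18 → (-149/8, 47)
  seg 8: down by d12 = -195/4 → (-149/8, 383/4)
  seg 9: down by d3 = 1/2 → (-149/8, 381/4)
  seg 10: down by d5 = 18 → (-149/8, 309/4)

d6 = -39/4
d7 = -15/2
d8 = 59/8
d9 = 18/5
d10 = 2
d11 = 9
d12 = -195/4
endpoint = (-149/8, 309/4)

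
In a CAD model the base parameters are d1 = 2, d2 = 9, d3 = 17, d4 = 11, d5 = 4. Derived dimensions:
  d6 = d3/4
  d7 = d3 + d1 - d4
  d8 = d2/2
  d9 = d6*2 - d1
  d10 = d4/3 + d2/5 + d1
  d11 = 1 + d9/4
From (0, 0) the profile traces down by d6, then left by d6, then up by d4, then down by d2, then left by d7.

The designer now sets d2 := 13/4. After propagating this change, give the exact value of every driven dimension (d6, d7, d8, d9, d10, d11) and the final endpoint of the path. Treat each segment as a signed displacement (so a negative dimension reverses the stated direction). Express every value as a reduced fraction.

Apply edit: d2 := 13/4
  d6 = d3/4 = 17/4
  d7 = d3 + d1 - d4 = 8
  d8 = d2/2 = 13/8
  d9 = d6*2 - d1 = 13/2
  d10 = d4/3 + d2/5 + d1 = 379/60
  d11 = 1 + d9/4 = 21/8
Walk from origin (0, 0):
  seg 1: down by d6 = 17/4 → (0, -17/4)
  seg 2: left by d6 = 17/4 → (-17/4, -17/4)
  seg 3: up by d4 = 11 → (-17/4, 27/4)
  seg 4: down by d2 = 13/4 → (-17/4, 7/2)
  seg 5: left by d7 = 8 → (-49/4, 7/2)

d6 = 17/4
d7 = 8
d8 = 13/8
d9 = 13/2
d10 = 379/60
d11 = 21/8
endpoint = (-49/4, 7/2)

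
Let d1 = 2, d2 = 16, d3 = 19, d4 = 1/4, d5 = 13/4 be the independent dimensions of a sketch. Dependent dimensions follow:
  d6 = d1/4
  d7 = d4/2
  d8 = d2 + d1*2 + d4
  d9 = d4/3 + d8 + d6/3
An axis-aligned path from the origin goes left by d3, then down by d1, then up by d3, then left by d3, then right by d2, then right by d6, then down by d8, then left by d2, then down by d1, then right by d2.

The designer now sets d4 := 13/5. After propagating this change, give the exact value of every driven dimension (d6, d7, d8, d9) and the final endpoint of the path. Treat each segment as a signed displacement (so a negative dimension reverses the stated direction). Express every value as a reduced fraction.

Apply edit: d4 := 13/5
  d6 = d1/4 = 1/2
  d7 = d4/2 = 13/10
  d8 = d2 + d1*2 + d4 = 113/5
  d9 = d4/3 + d8 + d6/3 = 709/30
Walk from origin (0, 0):
  seg 1: left by d3 = 19 → (-19, 0)
  seg 2: down by d1 = 2 → (-19, -2)
  seg 3: up by d3 = 19 → (-19, 17)
  seg 4: left by d3 = 19 → (-38, 17)
  seg 5: right by d2 = 16 → (-22, 17)
  seg 6: right by d6 = 1/2 → (-43/2, 17)
  seg 7: down by d8 = 113/5 → (-43/2, -28/5)
  seg 8: left by d2 = 16 → (-75/2, -28/5)
  seg 9: down by d1 = 2 → (-75/2, -38/5)
  seg 10: right by d2 = 16 → (-43/2, -38/5)

d6 = 1/2
d7 = 13/10
d8 = 113/5
d9 = 709/30
endpoint = (-43/2, -38/5)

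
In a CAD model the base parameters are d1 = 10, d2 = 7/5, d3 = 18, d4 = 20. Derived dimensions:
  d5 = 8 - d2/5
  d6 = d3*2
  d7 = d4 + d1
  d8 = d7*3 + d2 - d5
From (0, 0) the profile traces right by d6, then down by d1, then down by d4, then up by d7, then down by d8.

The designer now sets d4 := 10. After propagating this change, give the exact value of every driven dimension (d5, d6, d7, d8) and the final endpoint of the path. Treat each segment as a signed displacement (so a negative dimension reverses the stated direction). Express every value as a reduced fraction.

d5 = 193/25
d6 = 36
d7 = 20
d8 = 1342/25
endpoint = (36, -1342/25)

Apply edit: d4 := 10
  d5 = 8 - d2/5 = 193/25
  d6 = d3*2 = 36
  d7 = d4 + d1 = 20
  d8 = d7*3 + d2 - d5 = 1342/25
Walk from origin (0, 0):
  seg 1: right by d6 = 36 → (36, 0)
  seg 2: down by d1 = 10 → (36, -10)
  seg 3: down by d4 = 10 → (36, -20)
  seg 4: up by d7 = 20 → (36, 0)
  seg 5: down by d8 = 1342/25 → (36, -1342/25)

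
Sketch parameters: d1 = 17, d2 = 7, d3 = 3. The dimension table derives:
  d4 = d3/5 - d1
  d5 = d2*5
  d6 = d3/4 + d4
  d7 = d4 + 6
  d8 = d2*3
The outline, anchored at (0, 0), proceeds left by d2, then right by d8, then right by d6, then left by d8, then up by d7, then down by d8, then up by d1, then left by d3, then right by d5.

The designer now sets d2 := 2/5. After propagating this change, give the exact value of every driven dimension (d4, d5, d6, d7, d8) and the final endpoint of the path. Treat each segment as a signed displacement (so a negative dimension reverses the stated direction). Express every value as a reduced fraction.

d4 = -82/5
d5 = 2
d6 = -313/20
d7 = -52/5
d8 = 6/5
endpoint = (-341/20, 27/5)

Apply edit: d2 := 2/5
  d4 = d3/5 - d1 = -82/5
  d5 = d2*5 = 2
  d6 = d3/4 + d4 = -313/20
  d7 = d4 + 6 = -52/5
  d8 = d2*3 = 6/5
Walk from origin (0, 0):
  seg 1: left by d2 = 2/5 → (-2/5, 0)
  seg 2: right by d8 = 6/5 → (4/5, 0)
  seg 3: right by d6 = -313/20 → (-297/20, 0)
  seg 4: left by d8 = 6/5 → (-321/20, 0)
  seg 5: up by d7 = -52/5 → (-321/20, -52/5)
  seg 6: down by d8 = 6/5 → (-321/20, -58/5)
  seg 7: up by d1 = 17 → (-321/20, 27/5)
  seg 8: left by d3 = 3 → (-381/20, 27/5)
  seg 9: right by d5 = 2 → (-341/20, 27/5)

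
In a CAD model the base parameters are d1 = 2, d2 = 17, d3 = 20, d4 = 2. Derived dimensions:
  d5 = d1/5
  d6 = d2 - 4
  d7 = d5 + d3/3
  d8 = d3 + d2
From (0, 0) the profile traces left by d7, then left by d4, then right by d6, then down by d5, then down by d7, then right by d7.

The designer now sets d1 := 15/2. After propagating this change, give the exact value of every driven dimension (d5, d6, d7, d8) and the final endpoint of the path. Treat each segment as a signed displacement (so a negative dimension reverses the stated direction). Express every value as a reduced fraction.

Apply edit: d1 := 15/2
  d5 = d1/5 = 3/2
  d6 = d2 - 4 = 13
  d7 = d5 + d3/3 = 49/6
  d8 = d3 + d2 = 37
Walk from origin (0, 0):
  seg 1: left by d7 = 49/6 → (-49/6, 0)
  seg 2: left by d4 = 2 → (-61/6, 0)
  seg 3: right by d6 = 13 → (17/6, 0)
  seg 4: down by d5 = 3/2 → (17/6, -3/2)
  seg 5: down by d7 = 49/6 → (17/6, -29/3)
  seg 6: right by d7 = 49/6 → (11, -29/3)

d5 = 3/2
d6 = 13
d7 = 49/6
d8 = 37
endpoint = (11, -29/3)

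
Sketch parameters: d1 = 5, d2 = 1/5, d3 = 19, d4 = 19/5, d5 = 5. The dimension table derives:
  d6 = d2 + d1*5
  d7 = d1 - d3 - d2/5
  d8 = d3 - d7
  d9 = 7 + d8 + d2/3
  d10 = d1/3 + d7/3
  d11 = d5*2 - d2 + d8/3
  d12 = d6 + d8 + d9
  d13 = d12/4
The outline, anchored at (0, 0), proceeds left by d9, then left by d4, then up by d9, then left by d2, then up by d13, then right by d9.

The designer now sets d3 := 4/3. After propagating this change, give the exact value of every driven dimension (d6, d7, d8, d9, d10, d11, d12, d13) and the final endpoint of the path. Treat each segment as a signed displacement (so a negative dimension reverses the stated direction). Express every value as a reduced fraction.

Apply edit: d3 := 4/3
  d6 = d2 + d1*5 = 126/5
  d7 = d1 - d3 - d2/5 = 272/75
  d8 = d3 - d7 = -172/75
  d9 = 7 + d8 + d2/3 = 358/75
  d10 = d1/3 + d7/3 = 647/225
  d11 = d5*2 - d2 + d8/3 = 2033/225
  d12 = d6 + d8 + d9 = 692/25
  d13 = d12/4 = 173/25
Walk from origin (0, 0):
  seg 1: left by d9 = 358/75 → (-358/75, 0)
  seg 2: left by d4 = 19/5 → (-643/75, 0)
  seg 3: up by d9 = 358/75 → (-643/75, 358/75)
  seg 4: left by d2 = 1/5 → (-658/75, 358/75)
  seg 5: up by d13 = 173/25 → (-658/75, 877/75)
  seg 6: right by d9 = 358/75 → (-4, 877/75)

d6 = 126/5
d7 = 272/75
d8 = -172/75
d9 = 358/75
d10 = 647/225
d11 = 2033/225
d12 = 692/25
d13 = 173/25
endpoint = (-4, 877/75)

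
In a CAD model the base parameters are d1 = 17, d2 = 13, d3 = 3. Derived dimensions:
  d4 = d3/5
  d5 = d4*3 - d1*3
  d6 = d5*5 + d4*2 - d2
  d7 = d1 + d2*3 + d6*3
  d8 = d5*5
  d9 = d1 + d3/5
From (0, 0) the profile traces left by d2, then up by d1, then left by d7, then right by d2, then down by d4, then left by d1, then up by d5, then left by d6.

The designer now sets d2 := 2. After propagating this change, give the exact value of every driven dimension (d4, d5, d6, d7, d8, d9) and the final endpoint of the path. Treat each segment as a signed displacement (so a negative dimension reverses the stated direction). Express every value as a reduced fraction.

Apply edit: d2 := 2
  d4 = d3/5 = 3/5
  d5 = d4*3 - d1*3 = -246/5
  d6 = d5*5 + d4*2 - d2 = -1234/5
  d7 = d1 + d2*3 + d6*3 = -3587/5
  d8 = d5*5 = -246
  d9 = d1 + d3/5 = 88/5
Walk from origin (0, 0):
  seg 1: left by d2 = 2 → (-2, 0)
  seg 2: up by d1 = 17 → (-2, 17)
  seg 3: left by d7 = -3587/5 → (3577/5, 17)
  seg 4: right by d2 = 2 → (3587/5, 17)
  seg 5: down by d4 = 3/5 → (3587/5, 82/5)
  seg 6: left by d1 = 17 → (3502/5, 82/5)
  seg 7: up by d5 = -246/5 → (3502/5, -164/5)
  seg 8: left by d6 = -1234/5 → (4736/5, -164/5)

d4 = 3/5
d5 = -246/5
d6 = -1234/5
d7 = -3587/5
d8 = -246
d9 = 88/5
endpoint = (4736/5, -164/5)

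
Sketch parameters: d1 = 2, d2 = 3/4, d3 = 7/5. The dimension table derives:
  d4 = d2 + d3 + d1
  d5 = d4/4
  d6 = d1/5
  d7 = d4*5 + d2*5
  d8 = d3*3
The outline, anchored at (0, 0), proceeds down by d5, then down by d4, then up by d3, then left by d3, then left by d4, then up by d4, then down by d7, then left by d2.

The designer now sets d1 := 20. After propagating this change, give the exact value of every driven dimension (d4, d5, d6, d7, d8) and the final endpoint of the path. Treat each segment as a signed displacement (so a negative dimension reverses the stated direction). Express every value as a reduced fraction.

d4 = 443/20
d5 = 443/80
d6 = 4
d7 = 229/2
d8 = 21/5
endpoint = (-243/10, -9491/80)

Apply edit: d1 := 20
  d4 = d2 + d3 + d1 = 443/20
  d5 = d4/4 = 443/80
  d6 = d1/5 = 4
  d7 = d4*5 + d2*5 = 229/2
  d8 = d3*3 = 21/5
Walk from origin (0, 0):
  seg 1: down by d5 = 443/80 → (0, -443/80)
  seg 2: down by d4 = 443/20 → (0, -443/16)
  seg 3: up by d3 = 7/5 → (0, -2103/80)
  seg 4: left by d3 = 7/5 → (-7/5, -2103/80)
  seg 5: left by d4 = 443/20 → (-471/20, -2103/80)
  seg 6: up by d4 = 443/20 → (-471/20, -331/80)
  seg 7: down by d7 = 229/2 → (-471/20, -9491/80)
  seg 8: left by d2 = 3/4 → (-243/10, -9491/80)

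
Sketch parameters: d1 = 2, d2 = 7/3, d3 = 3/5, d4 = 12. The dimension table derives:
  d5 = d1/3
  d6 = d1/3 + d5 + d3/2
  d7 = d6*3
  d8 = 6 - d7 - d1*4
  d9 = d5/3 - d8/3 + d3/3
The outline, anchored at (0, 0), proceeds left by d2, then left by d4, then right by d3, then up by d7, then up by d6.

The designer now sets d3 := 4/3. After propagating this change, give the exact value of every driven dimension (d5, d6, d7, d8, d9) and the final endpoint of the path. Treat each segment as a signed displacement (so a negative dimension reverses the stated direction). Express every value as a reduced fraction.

Apply edit: d3 := 4/3
  d5 = d1/3 = 2/3
  d6 = d1/3 + d5 + d3/2 = 2
  d7 = d6*3 = 6
  d8 = 6 - d7 - d1*4 = -8
  d9 = d5/3 - d8/3 + d3/3 = 10/3
Walk from origin (0, 0):
  seg 1: left by d2 = 7/3 → (-7/3, 0)
  seg 2: left by d4 = 12 → (-43/3, 0)
  seg 3: right by d3 = 4/3 → (-13, 0)
  seg 4: up by d7 = 6 → (-13, 6)
  seg 5: up by d6 = 2 → (-13, 8)

d5 = 2/3
d6 = 2
d7 = 6
d8 = -8
d9 = 10/3
endpoint = (-13, 8)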